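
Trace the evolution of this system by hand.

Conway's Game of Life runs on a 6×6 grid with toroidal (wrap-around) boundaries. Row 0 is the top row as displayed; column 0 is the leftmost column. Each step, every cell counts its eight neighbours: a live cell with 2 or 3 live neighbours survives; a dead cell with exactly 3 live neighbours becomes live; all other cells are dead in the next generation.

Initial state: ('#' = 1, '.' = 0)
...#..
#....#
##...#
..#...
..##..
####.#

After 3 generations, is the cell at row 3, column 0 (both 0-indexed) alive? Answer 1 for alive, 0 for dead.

1

step 0: ...#..
#....#
##...#
..#...
..##..
####.#
step 1: ...#..
.#..##
.#...#
#.##..
#...#.
##....
step 2: .##.##
..#.##
.#.#.#
#.###.
#.##..
##...#
step 3: ..#...
......
.#....
#.....
......
......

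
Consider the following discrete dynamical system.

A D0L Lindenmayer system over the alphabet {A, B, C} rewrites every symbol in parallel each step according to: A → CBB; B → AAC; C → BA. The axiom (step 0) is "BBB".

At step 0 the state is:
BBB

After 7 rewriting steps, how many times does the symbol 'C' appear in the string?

k=0  BBB
k=1  AACAACAAC
k=2  CBBCBBBACBBCBBBACBBCBBBA
k=3  BAAACAACBAAACAACAACCBBBAAACAACBAAACAACAACCBBBAAACAACBAAACAACAACCBB
k=4  AACCBBCBBCBBBACBBCBBBAAACCBBCBBCBBBACBBCBBBACBBCBBBABAAACA…CCBBCBBCBBBACBBCBBBAAACCBBCBBCBBBACBBCBBBACBBCBBBABAAACAAC  (len 180)
k=5  CBBCBBBABAAACAACBAAACAACBAAACAACAACCBBBAAACAACBAAACAACAACC…BAAACAACAACCBBBAAACAACBAAACAACAACCBBAACCBBCBBCBBBACBBCBBBA  (len 492)
k=6  BAAACAACBAAACAACAACCBBAACCBBCBBCBBBACBBCBBBAAACCBBCBBCBBBA…BCBBBABAAACAACBAAACAACBAAACAACAACCBBBAAACAACBAAACAACAACCBB  (len 1344)
k=7  AACCBBCBBCBBBACBBCBBBAAACCBBCBBCBBBACBBCBBBACBBCBBBABAAACA…CCBBCBBCBBBACBBCBBBAAACCBBCBBCBBBACBBCBBBACBBCBBBABAAACAAC  (len 3672)

984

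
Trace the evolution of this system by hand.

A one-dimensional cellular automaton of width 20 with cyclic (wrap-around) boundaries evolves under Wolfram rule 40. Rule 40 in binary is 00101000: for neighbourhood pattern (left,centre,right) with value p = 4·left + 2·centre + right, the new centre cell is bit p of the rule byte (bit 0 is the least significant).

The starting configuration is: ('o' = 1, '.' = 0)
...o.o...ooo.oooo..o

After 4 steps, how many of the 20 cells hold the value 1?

0

0) ...o.o...ooo.oooo..o
1) ....o....o..oo......
2) ............o.......
3) ....................
4) ....................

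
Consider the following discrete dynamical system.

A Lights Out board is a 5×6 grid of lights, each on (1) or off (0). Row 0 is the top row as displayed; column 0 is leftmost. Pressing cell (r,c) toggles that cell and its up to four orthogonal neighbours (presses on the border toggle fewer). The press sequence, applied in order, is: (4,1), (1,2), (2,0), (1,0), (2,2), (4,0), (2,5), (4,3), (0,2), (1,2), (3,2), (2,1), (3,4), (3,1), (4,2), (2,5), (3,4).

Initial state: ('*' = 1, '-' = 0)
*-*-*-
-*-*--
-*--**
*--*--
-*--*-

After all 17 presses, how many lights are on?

13

step 0: *-*-*-
-*-*--
-*--**
*--*--
-*--*-
step 1: *-*-*-
-*-*--
-*--**
**-*--
*-*-*-
step 2: *---*-
--*---
-**-**
**-*--
*-*-*-
step 3: *---*-
*-*---
*-*-**
-*-*--
*-*-*-
step 4: ----*-
-**---
--*-**
-*-*--
*-*-*-
step 5: ----*-
-*----
-*-***
-***--
*-*-*-
step 6: ----*-
-*----
-*-***
****--
-**-*-
step 7: ----*-
-*---*
-*-*--
****-*
-**-*-
step 8: ----*-
-*---*
-*-*--
***--*
-*-*--
step 9: -****-
-**--*
-*-*--
***--*
-*-*--
step 10: -*-**-
---*-*
-***--
***--*
-*-*--
step 11: -*-**-
---*-*
-*-*--
*--*-*
-***--
step 12: -*-**-
-*-*-*
*-**--
**-*-*
-***--
step 13: -*-**-
-*-*-*
*-***-
**--*-
-****-
step 14: -*-**-
-*-*-*
*****-
--*-*-
--***-
step 15: -*-**-
-*-*-*
*****-
----*-
-*--*-
step 16: -*-**-
-*-*--
****-*
----**
-*--*-
step 17: -*-**-
-*-*--
******
---*--
-*----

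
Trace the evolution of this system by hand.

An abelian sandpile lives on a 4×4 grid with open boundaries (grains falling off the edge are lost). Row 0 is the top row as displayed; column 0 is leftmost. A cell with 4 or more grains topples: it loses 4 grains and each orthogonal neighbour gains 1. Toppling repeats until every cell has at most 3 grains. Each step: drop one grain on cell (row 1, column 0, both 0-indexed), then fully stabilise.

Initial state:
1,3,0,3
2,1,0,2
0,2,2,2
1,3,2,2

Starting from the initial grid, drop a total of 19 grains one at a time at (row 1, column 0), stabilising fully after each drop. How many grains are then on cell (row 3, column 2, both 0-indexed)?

step 0: 1,3,0,3
2,1,0,2
0,2,2,2
1,3,2,2
step 1: 1,3,0,3
3,1,0,2
0,2,2,2
1,3,2,2
step 2: 2,3,0,3
0,2,0,2
1,2,2,2
1,3,2,2
step 3: 2,3,0,3
1,2,0,2
1,2,2,2
1,3,2,2
step 4: 2,3,0,3
2,2,0,2
1,2,2,2
1,3,2,2
step 5: 2,3,0,3
3,2,0,2
1,2,2,2
1,3,2,2
step 6: 3,3,0,3
0,3,0,2
2,2,2,2
1,3,2,2
step 7: 3,3,0,3
1,3,0,2
2,2,2,2
1,3,2,2
step 8: 3,3,0,3
2,3,0,2
2,2,2,2
1,3,2,2
step 9: 3,3,0,3
3,3,0,2
2,2,2,2
1,3,2,2
step 10: 1,1,1,3
2,1,1,2
3,3,2,2
1,3,2,2
step 11: 1,1,1,3
3,1,1,2
3,3,2,2
1,3,2,2
step 12: 2,1,1,3
1,3,1,2
1,1,3,2
3,0,3,2
step 13: 2,1,1,3
2,3,1,2
1,1,3,2
3,0,3,2
step 14: 2,1,1,3
3,3,1,2
1,1,3,2
3,0,3,2
step 15: 3,2,1,3
1,0,2,2
2,2,3,2
3,0,3,2
step 16: 3,2,1,3
2,0,2,2
2,2,3,2
3,0,3,2
step 17: 3,2,1,3
3,0,2,2
2,2,3,2
3,0,3,2
step 18: 0,3,1,3
1,1,2,2
3,2,3,2
3,0,3,2
step 19: 0,3,1,3
2,1,2,2
3,2,3,2
3,0,3,2

3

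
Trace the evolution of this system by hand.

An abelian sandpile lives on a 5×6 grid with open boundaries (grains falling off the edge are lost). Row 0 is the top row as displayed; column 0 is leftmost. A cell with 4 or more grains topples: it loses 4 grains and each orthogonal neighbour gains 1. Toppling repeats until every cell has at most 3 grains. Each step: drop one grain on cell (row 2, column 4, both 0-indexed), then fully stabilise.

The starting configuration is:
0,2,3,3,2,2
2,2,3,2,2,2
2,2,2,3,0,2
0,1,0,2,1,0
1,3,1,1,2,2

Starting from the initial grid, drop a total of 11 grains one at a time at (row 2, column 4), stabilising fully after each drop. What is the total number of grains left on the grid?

54

gen 0: 0,2,3,3,2,2
2,2,3,2,2,2
2,2,2,3,0,2
0,1,0,2,1,0
1,3,1,1,2,2
gen 1: 0,2,3,3,2,2
2,2,3,2,2,2
2,2,2,3,1,2
0,1,0,2,1,0
1,3,1,1,2,2
gen 2: 0,2,3,3,2,2
2,2,3,2,2,2
2,2,2,3,2,2
0,1,0,2,1,0
1,3,1,1,2,2
gen 3: 0,2,3,3,2,2
2,2,3,2,2,2
2,2,2,3,3,2
0,1,0,2,1,0
1,3,1,1,2,2
gen 4: 0,2,3,3,2,2
2,2,3,3,3,2
2,2,3,0,1,3
0,1,0,3,2,0
1,3,1,1,2,2
gen 5: 0,2,3,3,2,2
2,2,3,3,3,2
2,2,3,0,2,3
0,1,0,3,2,0
1,3,1,1,2,2
gen 6: 0,2,3,3,2,2
2,2,3,3,3,2
2,2,3,0,3,3
0,1,0,3,2,0
1,3,1,1,2,2
gen 7: 0,3,1,2,1,0
2,3,2,2,3,1
2,3,0,3,2,1
0,1,1,3,3,1
1,3,1,1,2,2
gen 8: 0,3,1,2,1,0
2,3,2,2,3,1
2,3,0,3,3,1
0,1,1,3,3,1
1,3,1,1,2,2
gen 9: 0,3,1,3,2,0
2,3,3,0,1,2
2,3,1,2,3,2
0,1,2,1,1,2
1,3,1,2,3,2
gen 10: 0,3,1,3,2,0
2,3,3,0,2,2
2,3,1,3,0,3
0,1,2,1,2,2
1,3,1,2,3,2
gen 11: 0,3,1,3,2,0
2,3,3,0,2,2
2,3,1,3,1,3
0,1,2,1,2,2
1,3,1,2,3,2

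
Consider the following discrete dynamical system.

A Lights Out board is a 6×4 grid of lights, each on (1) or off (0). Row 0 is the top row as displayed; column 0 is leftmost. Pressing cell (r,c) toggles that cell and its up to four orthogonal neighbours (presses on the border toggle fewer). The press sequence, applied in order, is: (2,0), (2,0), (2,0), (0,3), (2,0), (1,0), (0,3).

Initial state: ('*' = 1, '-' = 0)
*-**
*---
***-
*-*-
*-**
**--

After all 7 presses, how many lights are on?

0) *-**
*---
***-
*-*-
*-**
**--
1) *-**
----
--*-
--*-
*-**
**--
2) *-**
*---
***-
*-*-
*-**
**--
3) *-**
----
--*-
--*-
*-**
**--
4) *---
---*
--*-
--*-
*-**
**--
5) *---
*--*
***-
*-*-
*-**
**--
6) ----
-*-*
-**-
*-*-
*-**
**--
7) --**
-*--
-**-
*-*-
*-**
**--

12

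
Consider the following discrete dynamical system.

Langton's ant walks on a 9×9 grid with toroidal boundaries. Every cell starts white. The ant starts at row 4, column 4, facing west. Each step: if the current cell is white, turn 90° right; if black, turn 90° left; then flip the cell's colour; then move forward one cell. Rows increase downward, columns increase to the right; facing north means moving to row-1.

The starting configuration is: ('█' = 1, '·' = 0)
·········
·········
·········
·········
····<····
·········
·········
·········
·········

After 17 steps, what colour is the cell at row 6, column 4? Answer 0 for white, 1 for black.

1

step 0: ·········
·········
·········
·········
····<····
·········
·········
·········
·········
step 1: ·········
·········
·········
····^····
····█····
·········
·········
·········
·········
step 2: ·········
·········
·········
····█>···
····█····
·········
·········
·········
·········
step 3: ·········
·········
·········
····██···
····█v···
·········
·········
·········
·········
step 4: ·········
·········
·········
····██···
····<█···
·········
·········
·········
·········
step 5: ·········
·········
·········
····██···
·····█···
····v····
·········
·········
·········
step 6: ·········
·········
·········
····██···
·····█···
···<█····
·········
·········
·········
step 7: ·········
·········
·········
····██···
···^·█···
···██····
·········
·········
·········
step 8: ·········
·········
·········
····██···
···█>█···
···██····
·········
·········
·········
step 9: ·········
·········
·········
····██···
···███···
···█v····
·········
·········
·········
step 10: ·········
·········
·········
····██···
···███···
···█·>···
·········
·········
·········
step 11: ·········
·········
·········
····██···
···███···
···█·█···
·····v···
·········
·········
step 12: ·········
·········
·········
····██···
···███···
···█·█···
····<█···
·········
·········
step 13: ·········
·········
·········
····██···
···███···
···█^█···
····██···
·········
·········
step 14: ·········
·········
·········
····██···
···███···
···██>···
····██···
·········
·········
step 15: ·········
·········
·········
····██···
···██^···
···██····
····██···
·········
·········
step 16: ·········
·········
·········
····██···
···█<····
···██····
····██···
·········
·········
step 17: ·········
·········
·········
····██···
···█·····
···█v····
····██···
·········
·········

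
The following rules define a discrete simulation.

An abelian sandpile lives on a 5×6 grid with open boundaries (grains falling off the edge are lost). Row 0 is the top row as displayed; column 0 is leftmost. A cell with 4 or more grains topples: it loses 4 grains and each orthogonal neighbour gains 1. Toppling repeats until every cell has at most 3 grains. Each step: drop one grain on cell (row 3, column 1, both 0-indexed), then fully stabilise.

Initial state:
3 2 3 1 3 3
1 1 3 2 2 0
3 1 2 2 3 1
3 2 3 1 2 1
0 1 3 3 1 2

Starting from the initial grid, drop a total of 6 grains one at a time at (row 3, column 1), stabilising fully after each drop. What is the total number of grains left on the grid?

54

k=0  3 2 3 1 3 3
1 1 3 2 2 0
3 1 2 2 3 1
3 2 3 1 2 1
0 1 3 3 1 2
k=1  3 2 3 1 3 3
1 1 3 2 2 0
3 1 2 2 3 1
3 3 3 1 2 1
0 1 3 3 1 2
k=2  3 2 3 1 3 3
2 1 3 2 2 0
0 3 3 2 3 1
1 2 1 3 2 1
1 3 1 0 2 2
k=3  3 2 3 1 3 3
2 1 3 2 2 0
0 3 3 2 3 1
1 3 1 3 2 1
1 3 1 0 2 2
k=4  3 3 0 2 3 3
2 3 1 3 2 0
1 1 1 3 3 1
2 2 3 3 2 1
2 0 2 0 2 2
k=5  3 3 0 2 3 3
2 3 1 3 2 0
1 1 1 3 3 1
2 3 3 3 2 1
2 0 2 0 2 2
k=6  3 3 1 0 2 0
2 3 2 2 1 2
1 2 3 2 2 2
3 1 1 2 0 2
2 1 3 1 3 2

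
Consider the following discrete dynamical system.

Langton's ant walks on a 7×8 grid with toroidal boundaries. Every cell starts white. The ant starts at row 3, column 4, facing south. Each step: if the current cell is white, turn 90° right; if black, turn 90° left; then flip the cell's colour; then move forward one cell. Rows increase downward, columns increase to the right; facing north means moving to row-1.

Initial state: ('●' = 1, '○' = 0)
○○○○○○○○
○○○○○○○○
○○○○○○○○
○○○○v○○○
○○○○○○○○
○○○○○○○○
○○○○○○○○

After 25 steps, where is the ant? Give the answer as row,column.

1,5

k=0  ○○○○○○○○
○○○○○○○○
○○○○○○○○
○○○○v○○○
○○○○○○○○
○○○○○○○○
○○○○○○○○
k=1  ○○○○○○○○
○○○○○○○○
○○○○○○○○
○○○<●○○○
○○○○○○○○
○○○○○○○○
○○○○○○○○
k=2  ○○○○○○○○
○○○○○○○○
○○○^○○○○
○○○●●○○○
○○○○○○○○
○○○○○○○○
○○○○○○○○
k=3  ○○○○○○○○
○○○○○○○○
○○○●>○○○
○○○●●○○○
○○○○○○○○
○○○○○○○○
○○○○○○○○
k=4  ○○○○○○○○
○○○○○○○○
○○○●●○○○
○○○●v○○○
○○○○○○○○
○○○○○○○○
○○○○○○○○
k=5  ○○○○○○○○
○○○○○○○○
○○○●●○○○
○○○●○>○○
○○○○○○○○
○○○○○○○○
○○○○○○○○
k=6  ○○○○○○○○
○○○○○○○○
○○○●●○○○
○○○●○●○○
○○○○○v○○
○○○○○○○○
○○○○○○○○
k=7  ○○○○○○○○
○○○○○○○○
○○○●●○○○
○○○●○●○○
○○○○<●○○
○○○○○○○○
○○○○○○○○
k=8  ○○○○○○○○
○○○○○○○○
○○○●●○○○
○○○●^●○○
○○○○●●○○
○○○○○○○○
○○○○○○○○
k=9  ○○○○○○○○
○○○○○○○○
○○○●●○○○
○○○●●>○○
○○○○●●○○
○○○○○○○○
○○○○○○○○
k=10  ○○○○○○○○
○○○○○○○○
○○○●●^○○
○○○●●○○○
○○○○●●○○
○○○○○○○○
○○○○○○○○
k=11  ○○○○○○○○
○○○○○○○○
○○○●●●>○
○○○●●○○○
○○○○●●○○
○○○○○○○○
○○○○○○○○
k=12  ○○○○○○○○
○○○○○○○○
○○○●●●●○
○○○●●○v○
○○○○●●○○
○○○○○○○○
○○○○○○○○
k=13  ○○○○○○○○
○○○○○○○○
○○○●●●●○
○○○●●<●○
○○○○●●○○
○○○○○○○○
○○○○○○○○
k=14  ○○○○○○○○
○○○○○○○○
○○○●●^●○
○○○●●●●○
○○○○●●○○
○○○○○○○○
○○○○○○○○
k=15  ○○○○○○○○
○○○○○○○○
○○○●<○●○
○○○●●●●○
○○○○●●○○
○○○○○○○○
○○○○○○○○
k=16  ○○○○○○○○
○○○○○○○○
○○○●○○●○
○○○●v●●○
○○○○●●○○
○○○○○○○○
○○○○○○○○
k=17  ○○○○○○○○
○○○○○○○○
○○○●○○●○
○○○●○>●○
○○○○●●○○
○○○○○○○○
○○○○○○○○
k=18  ○○○○○○○○
○○○○○○○○
○○○●○^●○
○○○●○○●○
○○○○●●○○
○○○○○○○○
○○○○○○○○
k=19  ○○○○○○○○
○○○○○○○○
○○○●○●>○
○○○●○○●○
○○○○●●○○
○○○○○○○○
○○○○○○○○
k=20  ○○○○○○○○
○○○○○○^○
○○○●○●○○
○○○●○○●○
○○○○●●○○
○○○○○○○○
○○○○○○○○
k=21  ○○○○○○○○
○○○○○○●>
○○○●○●○○
○○○●○○●○
○○○○●●○○
○○○○○○○○
○○○○○○○○
k=22  ○○○○○○○○
○○○○○○●●
○○○●○●○v
○○○●○○●○
○○○○●●○○
○○○○○○○○
○○○○○○○○
k=23  ○○○○○○○○
○○○○○○●●
○○○●○●<●
○○○●○○●○
○○○○●●○○
○○○○○○○○
○○○○○○○○
k=24  ○○○○○○○○
○○○○○○^●
○○○●○●●●
○○○●○○●○
○○○○●●○○
○○○○○○○○
○○○○○○○○
k=25  ○○○○○○○○
○○○○○<○●
○○○●○●●●
○○○●○○●○
○○○○●●○○
○○○○○○○○
○○○○○○○○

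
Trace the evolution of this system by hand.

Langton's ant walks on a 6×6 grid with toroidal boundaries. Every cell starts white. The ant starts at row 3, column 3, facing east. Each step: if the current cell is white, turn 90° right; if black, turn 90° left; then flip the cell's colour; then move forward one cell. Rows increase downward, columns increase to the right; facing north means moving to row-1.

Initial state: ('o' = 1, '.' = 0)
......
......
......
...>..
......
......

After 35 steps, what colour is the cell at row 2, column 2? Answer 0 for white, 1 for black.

0

[0] ......
......
......
...>..
......
......
[1] ......
......
......
...o..
...v..
......
[2] ......
......
......
...o..
..<o..
......
[3] ......
......
......
..^o..
..oo..
......
[4] ......
......
......
..o>..
..oo..
......
[5] ......
......
...^..
..o...
..oo..
......
[6] ......
......
...o>.
..o...
..oo..
......
[7] ......
......
...oo.
..o.v.
..oo..
......
[8] ......
......
...oo.
..o<o.
..oo..
......
[9] ......
......
...^o.
..ooo.
..oo..
......
[10] ......
......
..<.o.
..ooo.
..oo..
......
[11] ......
..^...
..o.o.
..ooo.
..oo..
......
[12] ......
..o>..
..o.o.
..ooo.
..oo..
......
[13] ......
..oo..
..ovo.
..ooo.
..oo..
......
[14] ......
..oo..
..<oo.
..ooo.
..oo..
......
[15] ......
..oo..
...oo.
..voo.
..oo..
......
[16] ......
..oo..
...oo.
...>o.
..oo..
......
[17] ......
..oo..
...^o.
....o.
..oo..
......
[18] ......
..oo..
..<.o.
....o.
..oo..
......
[19] ......
..^o..
..o.o.
....o.
..oo..
......
[20] ......
.<.o..
..o.o.
....o.
..oo..
......
[21] .^....
.o.o..
..o.o.
....o.
..oo..
......
[22] .o>...
.o.o..
..o.o.
....o.
..oo..
......
[23] .oo...
.ovo..
..o.o.
....o.
..oo..
......
[24] .oo...
.<oo..
..o.o.
....o.
..oo..
......
[25] .oo...
..oo..
.vo.o.
....o.
..oo..
......
[26] .oo...
..oo..
<oo.o.
....o.
..oo..
......
[27] .oo...
^.oo..
ooo.o.
....o.
..oo..
......
[28] .oo...
o>oo..
ooo.o.
....o.
..oo..
......
[29] .oo...
oooo..
ovo.o.
....o.
..oo..
......
[30] .oo...
oooo..
o.>.o.
....o.
..oo..
......
[31] .oo...
oo^o..
o...o.
....o.
..oo..
......
[32] .oo...
o<.o..
o...o.
....o.
..oo..
......
[33] .oo...
o..o..
ov..o.
....o.
..oo..
......
[34] .oo...
o..o..
<o..o.
....o.
..oo..
......
[35] .oo...
o..o..
.o..o.
v...o.
..oo..
......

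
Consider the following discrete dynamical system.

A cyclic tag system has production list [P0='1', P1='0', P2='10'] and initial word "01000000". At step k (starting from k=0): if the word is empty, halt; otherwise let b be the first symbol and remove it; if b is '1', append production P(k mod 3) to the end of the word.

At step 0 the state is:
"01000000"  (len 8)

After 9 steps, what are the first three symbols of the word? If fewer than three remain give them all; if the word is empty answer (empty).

[0] "01000000"  (len 8)
[1] "1000000"  (len 7)
[2] "0000000"  (len 7)
[3] "000000"  (len 6)
[4] "00000"  (len 5)
[5] "0000"  (len 4)
[6] "000"  (len 3)
[7] "00"  (len 2)
[8] "0"  (len 1)
[9] (halted — word empty)

(empty)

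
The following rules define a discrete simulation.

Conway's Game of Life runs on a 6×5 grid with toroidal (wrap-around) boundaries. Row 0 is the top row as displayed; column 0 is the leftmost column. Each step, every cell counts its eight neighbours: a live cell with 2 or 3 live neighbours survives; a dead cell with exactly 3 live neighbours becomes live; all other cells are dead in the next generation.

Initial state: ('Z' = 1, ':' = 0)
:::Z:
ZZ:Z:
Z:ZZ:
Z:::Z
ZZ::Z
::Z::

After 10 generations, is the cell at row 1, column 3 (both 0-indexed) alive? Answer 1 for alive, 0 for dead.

1

gen 0: :::Z:
ZZ:Z:
Z:ZZ:
Z:::Z
ZZ::Z
::Z::
gen 1: :Z:ZZ
ZZ:Z:
::ZZ:
::Z::
:Z:ZZ
ZZZZZ
gen 2: :::::
ZZ:::
:::ZZ
:Z::Z
:::::
:::::
gen 3: :::::
Z:::Z
:ZZZZ
Z::ZZ
:::::
:::::
gen 4: :::::
ZZZ:Z
:ZZ::
ZZ:::
::::Z
:::::
gen 5: ZZ:::
Z:ZZ:
:::ZZ
ZZZ::
Z::::
:::::
gen 6: ZZZ:Z
Z:ZZ:
:::::
ZZZZ:
Z::::
ZZ:::
gen 7: :::::
Z:ZZ:
Z::::
ZZZ:Z
:::::
::Z::
gen 8: :ZZZ:
:Z::Z
:::::
ZZ::Z
Z:ZZ:
:::::
gen 9: ZZZZ:
ZZ:Z:
:Z::Z
ZZZZZ
Z:ZZ:
::::Z
gen 10: :::Z:
:::Z:
:::::
:::::
:::::
:::::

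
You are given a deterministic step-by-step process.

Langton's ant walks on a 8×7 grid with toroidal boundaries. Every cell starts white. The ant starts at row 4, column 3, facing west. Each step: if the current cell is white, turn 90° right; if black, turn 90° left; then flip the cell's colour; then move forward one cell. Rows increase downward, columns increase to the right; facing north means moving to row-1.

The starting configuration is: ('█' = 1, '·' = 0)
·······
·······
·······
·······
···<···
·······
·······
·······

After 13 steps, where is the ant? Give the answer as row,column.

k=0  ·······
·······
·······
·······
···<···
·······
·······
·······
k=1  ·······
·······
·······
···^···
···█···
·······
·······
·······
k=2  ·······
·······
·······
···█>··
···█···
·······
·······
·······
k=3  ·······
·······
·······
···██··
···█v··
·······
·······
·······
k=4  ·······
·······
·······
···██··
···<█··
·······
·······
·······
k=5  ·······
·······
·······
···██··
····█··
···v···
·······
·······
k=6  ·······
·······
·······
···██··
····█··
··<█···
·······
·······
k=7  ·······
·······
·······
···██··
··^·█··
··██···
·······
·······
k=8  ·······
·······
·······
···██··
··█>█··
··██···
·······
·······
k=9  ·······
·······
·······
···██··
··███··
··█v···
·······
·······
k=10  ·······
·······
·······
···██··
··███··
··█·>··
·······
·······
k=11  ·······
·······
·······
···██··
··███··
··█·█··
····v··
·······
k=12  ·······
·······
·······
···██··
··███··
··█·█··
···<█··
·······
k=13  ·······
·······
·······
···██··
··███··
··█^█··
···██··
·······

5,3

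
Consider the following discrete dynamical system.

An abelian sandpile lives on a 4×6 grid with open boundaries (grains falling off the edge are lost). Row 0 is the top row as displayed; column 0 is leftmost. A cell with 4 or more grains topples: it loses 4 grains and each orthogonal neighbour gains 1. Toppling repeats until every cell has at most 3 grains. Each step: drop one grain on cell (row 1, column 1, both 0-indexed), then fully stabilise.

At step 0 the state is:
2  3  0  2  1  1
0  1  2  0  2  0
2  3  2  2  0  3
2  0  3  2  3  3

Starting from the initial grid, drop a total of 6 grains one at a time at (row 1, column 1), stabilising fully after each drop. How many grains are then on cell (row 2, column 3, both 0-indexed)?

t=0: 2  3  0  2  1  1
0  1  2  0  2  0
2  3  2  2  0  3
2  0  3  2  3  3
t=1: 2  3  0  2  1  1
0  2  2  0  2  0
2  3  2  2  0  3
2  0  3  2  3  3
t=2: 2  3  0  2  1  1
0  3  2  0  2  0
2  3  2  2  0  3
2  0  3  2  3  3
t=3: 3  0  1  2  1  1
1  2  3  0  2  0
3  0  3  2  0  3
2  1  3  2  3  3
t=4: 3  0  1  2  1  1
1  3  3  0  2  0
3  0  3  2  0  3
2  1  3  2  3  3
t=5: 3  1  2  2  1  1
2  1  1  1  2  0
3  2  1  3  0  3
2  2  0  3  3  3
t=6: 3  1  2  2  1  1
2  2  1  1  2  0
3  2  1  3  0  3
2  2  0  3  3  3

3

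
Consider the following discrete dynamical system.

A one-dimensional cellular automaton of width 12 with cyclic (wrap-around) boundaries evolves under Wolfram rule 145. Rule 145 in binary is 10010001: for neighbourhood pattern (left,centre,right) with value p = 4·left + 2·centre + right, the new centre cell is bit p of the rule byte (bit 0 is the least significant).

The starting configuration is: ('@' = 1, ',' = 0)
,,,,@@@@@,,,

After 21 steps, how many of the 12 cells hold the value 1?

k=0  ,,,,@@@@@,,,
k=1  @@@,,@@@,@@@
k=2  @@,@,,@,,,@@
k=3  @,,,@,,@@,,@
k=4  ,@@,,@,,,@,,
k=5  ,,,@,,@@,,@@
k=6  @@,,@,,,@,,,
k=7  ,,@,,@@,,@@,
k=8  @,,@,,,@,,,@
k=9  ,@,,@@,,@@,,
k=10  ,,@,,,@,,,@@
k=11  @,,@@,,@@,,,
k=12  ,@,,,@,,,@@,
k=13  ,,@@,,@@,,,@
k=14  @,,,@,,,@@,,
k=15  ,@@,,@@,,,@,
k=16  ,,,@,,,@@,,@
k=17  @@,,@@,,,@,,
k=18  ,,@,,,@@,,@,
k=19  @,,@@,,,@,,@
k=20  ,@,,,@@,,@,,
k=21  ,,@@,,,@,,@@

5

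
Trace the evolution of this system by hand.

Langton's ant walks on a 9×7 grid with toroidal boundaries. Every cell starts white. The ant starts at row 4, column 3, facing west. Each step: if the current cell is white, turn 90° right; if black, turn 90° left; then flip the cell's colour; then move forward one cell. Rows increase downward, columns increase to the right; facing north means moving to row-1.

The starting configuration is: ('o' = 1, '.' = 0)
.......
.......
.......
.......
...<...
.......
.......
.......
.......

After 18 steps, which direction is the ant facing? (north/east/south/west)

t=0: .......
.......
.......
.......
...<...
.......
.......
.......
.......
t=1: .......
.......
.......
...^...
...o...
.......
.......
.......
.......
t=2: .......
.......
.......
...o>..
...o...
.......
.......
.......
.......
t=3: .......
.......
.......
...oo..
...ov..
.......
.......
.......
.......
t=4: .......
.......
.......
...oo..
...<o..
.......
.......
.......
.......
t=5: .......
.......
.......
...oo..
....o..
...v...
.......
.......
.......
t=6: .......
.......
.......
...oo..
....o..
..<o...
.......
.......
.......
t=7: .......
.......
.......
...oo..
..^.o..
..oo...
.......
.......
.......
t=8: .......
.......
.......
...oo..
..o>o..
..oo...
.......
.......
.......
t=9: .......
.......
.......
...oo..
..ooo..
..ov...
.......
.......
.......
t=10: .......
.......
.......
...oo..
..ooo..
..o.>..
.......
.......
.......
t=11: .......
.......
.......
...oo..
..ooo..
..o.o..
....v..
.......
.......
t=12: .......
.......
.......
...oo..
..ooo..
..o.o..
...<o..
.......
.......
t=13: .......
.......
.......
...oo..
..ooo..
..o^o..
...oo..
.......
.......
t=14: .......
.......
.......
...oo..
..ooo..
..oo>..
...oo..
.......
.......
t=15: .......
.......
.......
...oo..
..oo^..
..oo...
...oo..
.......
.......
t=16: .......
.......
.......
...oo..
..o<...
..oo...
...oo..
.......
.......
t=17: .......
.......
.......
...oo..
..o....
..ov...
...oo..
.......
.......
t=18: .......
.......
.......
...oo..
..o....
..o.>..
...oo..
.......
.......

east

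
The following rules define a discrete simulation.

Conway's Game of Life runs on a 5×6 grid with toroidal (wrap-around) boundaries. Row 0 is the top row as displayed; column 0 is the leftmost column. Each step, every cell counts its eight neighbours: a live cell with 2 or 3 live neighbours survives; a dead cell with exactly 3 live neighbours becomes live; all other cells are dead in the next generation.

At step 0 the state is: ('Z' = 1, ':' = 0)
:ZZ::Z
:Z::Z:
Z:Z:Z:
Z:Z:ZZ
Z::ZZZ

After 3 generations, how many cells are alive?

8

gen 0: :ZZ::Z
:Z::Z:
Z:Z:Z:
Z:Z:ZZ
Z::ZZZ
gen 1: :ZZ:::
::::Z:
Z:Z:Z:
::Z:::
::::::
gen 2: ::::::
::Z::Z
:Z:::Z
:Z:Z::
:ZZ:::
gen 3: :ZZ:::
Z:::::
:Z::Z:
:Z::::
:ZZ:::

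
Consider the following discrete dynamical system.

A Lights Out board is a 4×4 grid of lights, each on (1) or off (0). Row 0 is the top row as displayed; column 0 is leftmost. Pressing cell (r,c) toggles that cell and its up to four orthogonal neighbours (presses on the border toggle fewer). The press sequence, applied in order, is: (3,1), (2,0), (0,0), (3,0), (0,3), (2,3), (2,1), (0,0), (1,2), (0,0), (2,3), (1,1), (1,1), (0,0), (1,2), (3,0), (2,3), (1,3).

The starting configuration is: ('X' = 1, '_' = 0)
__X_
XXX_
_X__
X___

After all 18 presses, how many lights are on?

t=0: __X_
XXX_
_X__
X___
t=1: __X_
XXX_
____
_XX_
t=2: __X_
_XX_
XX__
XXX_
t=3: XXX_
XXX_
XX__
XXX_
t=4: XXX_
XXX_
_X__
__X_
t=5: XX_X
XXXX
_X__
__X_
t=6: XX_X
XXX_
_XXX
__XX
t=7: XX_X
X_X_
X__X
_XXX
t=8: ___X
__X_
X__X
_XXX
t=9: __XX
_X_X
X_XX
_XXX
t=10: XXXX
XX_X
X_XX
_XXX
t=11: XXXX
XX__
X___
_XX_
t=12: X_XX
__X_
XX__
_XX_
t=13: XXXX
XX__
X___
_XX_
t=14: __XX
_X__
X___
_XX_
t=15: ___X
__XX
X_X_
_XX_
t=16: ___X
__XX
__X_
X_X_
t=17: ___X
__X_
___X
X_XX
t=18: ____
___X
____
X_XX

4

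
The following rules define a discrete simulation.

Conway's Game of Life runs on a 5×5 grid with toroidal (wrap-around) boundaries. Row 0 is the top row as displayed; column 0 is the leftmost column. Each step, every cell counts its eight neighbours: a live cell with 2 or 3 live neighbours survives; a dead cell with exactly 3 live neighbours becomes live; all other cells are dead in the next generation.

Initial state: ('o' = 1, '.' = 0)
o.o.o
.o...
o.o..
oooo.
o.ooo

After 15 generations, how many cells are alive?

0) o.o.o
.o...
o.o..
oooo.
o.ooo
1) ..o..
..ooo
o..oo
.....
.....
2) ..o..
ooo..
o.o..
....o
.....
3) ..o..
o.oo.
o.ooo
.....
.....
4) .ooo.
o....
o.o..
...oo
.....
5) .oo..
o..oo
oo.o.
...oo
....o
6) .oo..
...o.
.o...
..oo.
o.o.o
7) ooo.o
.o...
...o.
o.ooo
o...o
8) ..ooo
.o.oo
oo.o.
ooo..
.....
9) o.o.o
.o...
...o.
o.o.o
o...o
10) ...oo
ooooo
ooooo
oo...
.....
11) .o...
.....
.....
...o.
o...o
12) o....
.....
.....
....o
o...o
13) o...o
.....
.....
o...o
o...o
14) o...o
.....
.....
o...o
.o.o.
15) o...o
.....
.....
o...o
.o.o.

6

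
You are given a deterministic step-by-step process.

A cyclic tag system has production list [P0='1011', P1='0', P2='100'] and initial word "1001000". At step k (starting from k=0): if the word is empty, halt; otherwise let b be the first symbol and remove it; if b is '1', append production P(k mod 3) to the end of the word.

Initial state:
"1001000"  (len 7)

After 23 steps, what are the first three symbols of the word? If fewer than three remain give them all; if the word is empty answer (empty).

001

0) "1001000"  (len 7)
1) "0010001011"  (len 10)
2) "010001011"  (len 9)
3) "10001011"  (len 8)
4) "00010111011"  (len 11)
5) "0010111011"  (len 10)
6) "010111011"  (len 9)
7) "10111011"  (len 8)
8) "01110110"  (len 8)
9) "1110110"  (len 7)
10) "1101101011"  (len 10)
11) "1011010110"  (len 10)
12) "011010110100"  (len 12)
13) "11010110100"  (len 11)
14) "10101101000"  (len 11)
15) "0101101000100"  (len 13)
16) "101101000100"  (len 12)
17) "011010001000"  (len 12)
18) "11010001000"  (len 11)
19) "10100010001011"  (len 14)
20) "01000100010110"  (len 14)
21) "1000100010110"  (len 13)
22) "0001000101101011"  (len 16)
23) "001000101101011"  (len 15)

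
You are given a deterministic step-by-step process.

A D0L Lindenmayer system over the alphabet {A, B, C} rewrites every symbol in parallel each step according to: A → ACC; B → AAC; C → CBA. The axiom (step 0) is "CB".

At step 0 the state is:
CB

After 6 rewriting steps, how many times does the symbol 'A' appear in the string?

560

gen 0: CB
gen 1: CBAAAC
gen 2: CBAAACACCACCACCCBA
gen 3: CBAAACACCACCACCCBAACCCBACBAACCCBACBAACCCBACBACBAAACACC
gen 4: CBAAACACCACCACCCBAACCCBACBAACCCBACBAACCCBACBACBAAACACCACCC…CACCACCCBACBACBAAACACCCBAAACACCCBAAACACCACCACCCBAACCCBACBA  (len 162)
gen 5: CBAAACACCACCACCCBAACCCBACBAACCCBACBAACCCBACBACBAAACACCACCC…ACBAACCCBACBAACCCBACBACBAAACACCACCCBACBACBAAACACCCBAAACACC  (len 486)
gen 6: CBAAACACCACCACCCBAACCCBACBAACCCBACBAACCCBACBACBAAACACCACCC…CACCCBAAACACCACCACCCBAACCCBACBACBAAACACCACCACCCBAACCCBACBA  (len 1458)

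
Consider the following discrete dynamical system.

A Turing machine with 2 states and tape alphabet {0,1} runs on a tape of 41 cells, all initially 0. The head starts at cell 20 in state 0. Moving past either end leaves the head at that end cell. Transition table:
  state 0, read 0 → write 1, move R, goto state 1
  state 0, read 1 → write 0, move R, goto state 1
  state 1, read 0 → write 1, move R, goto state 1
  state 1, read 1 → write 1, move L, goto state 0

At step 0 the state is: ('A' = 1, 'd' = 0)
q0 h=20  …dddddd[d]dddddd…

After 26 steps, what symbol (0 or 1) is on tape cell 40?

1

step 0: q0 h=20  …dddddd[d]dddddd…
step 1: q1 h=21  …dddddA[d]dddddd…
step 2: q1 h=22  …ddddAA[d]dddddd…
step 3: q1 h=23  …dddAAA[d]dddddd…
step 4: q1 h=24  …ddAAAA[d]dddddd…
step 5: q1 h=25  …dAAAAA[d]dddddd…
step 6: q1 h=26  …AAAAAA[d]dddddd…
step 7: q1 h=27  …AAAAAA[d]dddddd…
step 8: q1 h=28  …AAAAAA[d]dddddd…
step 9: q1 h=29  …AAAAAA[d]dddddd…
step 10: q1 h=30  …AAAAAA[d]dddddd…
step 11: q1 h=31  …AAAAAA[d]dddddd…
step 12: q1 h=32  …AAAAAA[d]dddddd…
step 13: q1 h=33  …AAAAAA[d]dddddd…
step 14: q1 h=34  …AAAAAA[d]dddddd|
step 15: q1 h=35  …AAAAAA[d]ddddd|
step 16: q1 h=36  …AAAAAA[d]dddd|
step 17: q1 h=37  …AAAAAA[d]ddd|
step 18: q1 h=38  …AAAAAA[d]dd|
step 19: q1 h=39  …AAAAAA[d]d|
step 20: q1 h=40  …AAAAAA[d]|
step 21: q1 h=40  …AAAAAA[A]|
step 22: q0 h=39  …AAAAAA[A]A|
step 23: q1 h=40  …AAAAAd[A]|
step 24: q0 h=39  …AAAAAA[d]A|
step 25: q1 h=40  …AAAAAA[A]|
step 26: q0 h=39  …AAAAAA[A]A|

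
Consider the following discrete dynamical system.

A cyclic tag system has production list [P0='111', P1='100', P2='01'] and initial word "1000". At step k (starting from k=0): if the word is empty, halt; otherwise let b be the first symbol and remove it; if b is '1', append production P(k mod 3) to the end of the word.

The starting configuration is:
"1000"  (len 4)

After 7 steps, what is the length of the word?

gen 0: "1000"  (len 4)
gen 1: "000111"  (len 6)
gen 2: "00111"  (len 5)
gen 3: "0111"  (len 4)
gen 4: "111"  (len 3)
gen 5: "11100"  (len 5)
gen 6: "110001"  (len 6)
gen 7: "10001111"  (len 8)

8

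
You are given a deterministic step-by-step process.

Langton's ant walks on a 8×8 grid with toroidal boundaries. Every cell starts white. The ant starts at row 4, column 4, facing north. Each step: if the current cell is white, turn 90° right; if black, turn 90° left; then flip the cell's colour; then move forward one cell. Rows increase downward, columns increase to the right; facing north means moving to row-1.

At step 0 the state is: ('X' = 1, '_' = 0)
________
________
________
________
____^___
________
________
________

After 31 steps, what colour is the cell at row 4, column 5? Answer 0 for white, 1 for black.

1

k=0  ________
________
________
________
____^___
________
________
________
k=1  ________
________
________
________
____X>__
________
________
________
k=2  ________
________
________
________
____XX__
_____v__
________
________
k=3  ________
________
________
________
____XX__
____<X__
________
________
k=4  ________
________
________
________
____^X__
____XX__
________
________
k=5  ________
________
________
________
___<_X__
____XX__
________
________
k=6  ________
________
________
___^____
___X_X__
____XX__
________
________
k=7  ________
________
________
___X>___
___X_X__
____XX__
________
________
k=8  ________
________
________
___XX___
___XvX__
____XX__
________
________
k=9  ________
________
________
___XX___
___<XX__
____XX__
________
________
k=10  ________
________
________
___XX___
____XX__
___vXX__
________
________
k=11  ________
________
________
___XX___
____XX__
__<XXX__
________
________
k=12  ________
________
________
___XX___
__^_XX__
__XXXX__
________
________
k=13  ________
________
________
___XX___
__X>XX__
__XXXX__
________
________
k=14  ________
________
________
___XX___
__XXXX__
__XvXX__
________
________
k=15  ________
________
________
___XX___
__XXXX__
__X_>X__
________
________
k=16  ________
________
________
___XX___
__XX^X__
__X__X__
________
________
k=17  ________
________
________
___XX___
__X<_X__
__X__X__
________
________
k=18  ________
________
________
___XX___
__X__X__
__Xv_X__
________
________
k=19  ________
________
________
___XX___
__X__X__
__<X_X__
________
________
k=20  ________
________
________
___XX___
__X__X__
___X_X__
__v_____
________
k=21  ________
________
________
___XX___
__X__X__
___X_X__
_<X_____
________
k=22  ________
________
________
___XX___
__X__X__
_^_X_X__
_XX_____
________
k=23  ________
________
________
___XX___
__X__X__
_X>X_X__
_XX_____
________
k=24  ________
________
________
___XX___
__X__X__
_XXX_X__
_Xv_____
________
k=25  ________
________
________
___XX___
__X__X__
_XXX_X__
_X_>____
________
k=26  ________
________
________
___XX___
__X__X__
_XXX_X__
_X_X____
___v____
k=27  ________
________
________
___XX___
__X__X__
_XXX_X__
_X_X____
__<X____
k=28  ________
________
________
___XX___
__X__X__
_XXX_X__
_X^X____
__XX____
k=29  ________
________
________
___XX___
__X__X__
_XXX_X__
_XX>____
__XX____
k=30  ________
________
________
___XX___
__X__X__
_XX^_X__
_XX_____
__XX____
k=31  ________
________
________
___XX___
__X__X__
_X<__X__
_XX_____
__XX____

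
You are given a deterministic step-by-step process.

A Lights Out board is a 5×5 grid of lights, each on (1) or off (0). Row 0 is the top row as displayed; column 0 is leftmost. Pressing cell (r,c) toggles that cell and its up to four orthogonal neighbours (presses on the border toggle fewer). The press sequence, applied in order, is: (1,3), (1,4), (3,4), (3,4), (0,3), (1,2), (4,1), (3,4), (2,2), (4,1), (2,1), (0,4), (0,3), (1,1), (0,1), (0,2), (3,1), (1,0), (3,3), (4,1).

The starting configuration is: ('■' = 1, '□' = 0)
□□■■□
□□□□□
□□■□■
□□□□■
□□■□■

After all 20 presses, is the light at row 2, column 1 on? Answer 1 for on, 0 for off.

0) □□■■□
□□□□□
□□■□■
□□□□■
□□■□■
1) □□■□□
□□■■■
□□■■■
□□□□■
□□■□■
2) □□■□■
□□■□□
□□■■□
□□□□■
□□■□■
3) □□■□■
□□■□□
□□■■■
□□□■□
□□■□□
4) □□■□■
□□■□□
□□■■□
□□□□■
□□■□■
5) □□□■□
□□■■□
□□■■□
□□□□■
□□■□■
6) □□■■□
□■□□□
□□□■□
□□□□■
□□■□■
7) □□■■□
□■□□□
□□□■□
□■□□■
■■□□■
8) □□■■□
□■□□□
□□□■■
□■□■□
■■□□□
9) □□■■□
□■■□□
□■■□■
□■■■□
■■□□□
10) □□■■□
□■■□□
□■■□■
□□■■□
□□■□□
11) □□■■□
□□■□□
■□□□■
□■■■□
□□■□□
12) □□■□■
□□■□■
■□□□■
□■■■□
□□■□□
13) □□□■□
□□■■■
■□□□■
□■■■□
□□■□□
14) □■□■□
■■□■■
■■□□■
□■■■□
□□■□□
15) ■□■■□
■□□■■
■■□□■
□■■■□
□□■□□
16) ■■□□□
■□■■■
■■□□■
□■■■□
□□■□□
17) ■■□□□
■□■■■
■□□□■
■□□■□
□■■□□
18) □■□□□
□■■■■
□□□□■
■□□■□
□■■□□
19) □■□□□
□■■■■
□□□■■
■□■□■
□■■■□
20) □■□□□
□■■■■
□□□■■
■■■□■
■□□■□

0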